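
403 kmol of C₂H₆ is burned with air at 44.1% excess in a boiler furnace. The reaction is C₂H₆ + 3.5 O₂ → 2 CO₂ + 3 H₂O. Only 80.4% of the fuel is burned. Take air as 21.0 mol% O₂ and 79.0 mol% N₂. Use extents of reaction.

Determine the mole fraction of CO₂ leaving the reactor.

0.0633

Stoichiometric O₂ = 3.5 × 403 = 1410 kmol; O₂ fed = 1410 × 1.441 = 2033 kmol.
N₂ fed = 2033 × 79/21 = 7646 kmol.
Fuel reacted = 0.804 × 403 → ξ = 324 kmol.
Outlet (n = n₀ + ν ξ):
  C₂H₆: 403 − 1(324) = 78.99
  O₂: 2033 − 3.5(324) = 898.5
  N₂: 7646 (inert)
  CO₂: 0 + 2(324) = 648
  H₂O: 0 + 3(324) = 972
Total out = 10240 kmol; y_CO₂ = 648 / 10240 = 0.06326.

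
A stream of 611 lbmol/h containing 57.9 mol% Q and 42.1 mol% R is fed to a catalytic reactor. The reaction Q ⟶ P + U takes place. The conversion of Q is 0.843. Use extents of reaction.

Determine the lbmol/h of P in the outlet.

298 lbmol/h

Q reacted = 0.843 × 353.8 = 298.2 lbmol/h; ν_Q = −1, so ξ = 298.2/1 = 298.2 lbmol/h.
Outlet amounts (n = n₀ + ν ξ):
  Q: 353.8 − 1(298.2) = 55.54
  P: 0 + 1(298.2) = 298.2
  U: 0 + 1(298.2) = 298.2
  R: 257.2 (inert)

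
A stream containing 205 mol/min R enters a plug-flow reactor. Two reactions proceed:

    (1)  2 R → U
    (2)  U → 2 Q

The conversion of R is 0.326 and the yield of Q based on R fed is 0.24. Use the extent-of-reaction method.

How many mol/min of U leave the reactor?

8.82 mol/min

Conversion of R: R consumed = 2ξ₁ = 0.326 × 205 → ξ₁ = 33.41 mol/min.
Yield of Q: 2ξ₂ / 205 = 0.24 → ξ₂ = 24.6 mol/min.
Outlet amounts (n = n₀ + Σ ν·ξ):
  R: 205 − 2(33.41) = 138.2
  U: 0 + 1(33.41) − 1(24.6) = 8.815
  Q: 0 + 2(24.6) = 49.2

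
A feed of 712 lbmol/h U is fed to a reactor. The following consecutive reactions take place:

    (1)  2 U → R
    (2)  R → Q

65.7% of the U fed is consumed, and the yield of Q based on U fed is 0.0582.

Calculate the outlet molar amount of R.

192 lbmol/h

Conversion of U: U consumed = 2ξ₁ = 0.657 × 712 → ξ₁ = 233.9 lbmol/h.
Yield of Q: 1ξ₂ / 712 = 0.0582 → ξ₂ = 41.44 lbmol/h.
Outlet amounts (n = n₀ + Σ ν·ξ):
  U: 712 − 2(233.9) = 244.2
  R: 0 + 1(233.9) − 1(41.44) = 192.5
  Q: 0 + 1(41.44) = 41.44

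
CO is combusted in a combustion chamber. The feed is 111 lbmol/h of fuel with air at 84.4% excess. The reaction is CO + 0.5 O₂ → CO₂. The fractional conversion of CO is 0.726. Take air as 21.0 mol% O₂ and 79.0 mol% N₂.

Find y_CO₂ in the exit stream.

0.144

Stoichiometric O₂ = 0.5 × 111 = 55.5 lbmol/h; O₂ fed = 55.5 × 1.844 = 102.3 lbmol/h.
N₂ fed = 102.3 × 79/21 = 385 lbmol/h.
Fuel reacted = 0.726 × 111 → ξ = 80.59 lbmol/h.
Outlet (n = n₀ + ν ξ):
  CO: 111 − 1(80.59) = 30.41
  O₂: 102.3 − 0.5(80.59) = 62.05
  N₂: 385 (inert)
  CO₂: 0 + 1(80.59) = 80.59
Total out = 558 lbmol/h; y_CO₂ = 80.59 / 558 = 0.1444.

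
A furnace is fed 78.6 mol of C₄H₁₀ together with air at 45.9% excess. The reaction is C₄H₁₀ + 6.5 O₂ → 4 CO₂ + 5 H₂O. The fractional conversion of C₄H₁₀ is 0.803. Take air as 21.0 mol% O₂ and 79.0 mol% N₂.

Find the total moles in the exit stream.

Stoichiometric O₂ = 6.5 × 78.6 = 510.9 mol; O₂ fed = 510.9 × 1.459 = 745.4 mol.
N₂ fed = 745.4 × 79/21 = 2804 mol.
Fuel reacted = 0.803 × 78.6 → ξ = 63.12 mol.
Outlet (n = n₀ + ν ξ):
  C₄H₁₀: 78.6 − 1(63.12) = 15.48
  O₂: 745.4 − 6.5(63.12) = 335.2
  N₂: 2804 (inert)
  CO₂: 0 + 4(63.12) = 252.5
  H₂O: 0 + 5(63.12) = 315.6
Total out = 15.48 + 335.2 + 2804 + 252.5 + 315.6 = 3723 mol.

3720 mol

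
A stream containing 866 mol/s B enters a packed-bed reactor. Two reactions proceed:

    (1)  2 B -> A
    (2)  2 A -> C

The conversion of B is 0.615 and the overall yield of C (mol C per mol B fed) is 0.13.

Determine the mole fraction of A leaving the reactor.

Conversion of B: B consumed = 2ξ₁ = 0.615 × 866 → ξ₁ = 266.3 mol/s.
Yield of C: 1ξ₂ / 866 = 0.13 → ξ₂ = 112.6 mol/s.
Outlet amounts (n = n₀ + Σ ν·ξ):
  B: 866 − 2(266.3) = 333.4
  A: 0 + 1(266.3) − 2(112.6) = 41.14
  C: 0 + 1(112.6) = 112.6
Total out = 487.1 mol/s; y_A = 41.14 / 487.1 = 0.08444.

0.0844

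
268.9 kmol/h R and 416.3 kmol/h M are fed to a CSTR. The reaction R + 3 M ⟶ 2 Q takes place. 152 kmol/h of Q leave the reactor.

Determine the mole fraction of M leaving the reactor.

0.353

For Q: n = n₀ + 2ξ → 152 = 0 + 2ξ, giving ξ = 76 kmol/h.
Outlet amounts (n = n₀ + ν ξ):
  R: 268.9 − 1(76) = 192.9
  M: 416.3 − 3(76) = 188.3
  Q: 0 + 2(76) = 152
Total out = 533.2 kmol/h; y_M = 188.3 / 533.2 = 0.3532.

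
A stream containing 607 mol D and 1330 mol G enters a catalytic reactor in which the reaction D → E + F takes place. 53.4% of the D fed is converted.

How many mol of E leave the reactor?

324 mol

D reacted = 0.534 × 607 = 324.1 mol; ν_D = −1, so ξ = 324.1/1 = 324.1 mol.
Outlet amounts (n = n₀ + ν ξ):
  D: 607 − 1(324.1) = 282.9
  E: 0 + 1(324.1) = 324.1
  F: 0 + 1(324.1) = 324.1
  G: 1330 (inert)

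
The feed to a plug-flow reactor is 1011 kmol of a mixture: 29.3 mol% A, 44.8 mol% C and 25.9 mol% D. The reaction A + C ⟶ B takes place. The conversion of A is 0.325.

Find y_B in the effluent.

0.105

A reacted = 0.325 × 296.2 = 96.27 kmol; ν_A = −1, so ξ = 96.27/1 = 96.27 kmol.
Outlet amounts (n = n₀ + ν ξ):
  A: 296.2 − 1(96.27) = 200
  C: 452.9 − 1(96.27) = 356.7
  B: 0 + 1(96.27) = 96.27
  D: 261.8 (inert)
Total out = 914.7 kmol; y_B = 96.27 / 914.7 = 0.1052.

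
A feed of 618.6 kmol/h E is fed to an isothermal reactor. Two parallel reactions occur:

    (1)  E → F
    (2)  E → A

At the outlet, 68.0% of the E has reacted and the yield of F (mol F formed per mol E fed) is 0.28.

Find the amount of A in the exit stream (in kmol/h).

247 kmol/h

Yield of F: 1ξ₁ / 618.6 = 0.28 → ξ₁ = 173.2 kmol/h.
Conversion of E: 1ξ₁ + 1ξ₂ = 0.68 × 618.6 = 420.6 → ξ₂ = 247.4 kmol/h.
Outlet amounts (n = n₀ + Σ ν·ξ):
  E: 618.6 − 1(173.2) − 1(247.4) = 198
  F: 0 + 1(173.2) = 173.2
  A: 0 + 1(247.4) = 247.4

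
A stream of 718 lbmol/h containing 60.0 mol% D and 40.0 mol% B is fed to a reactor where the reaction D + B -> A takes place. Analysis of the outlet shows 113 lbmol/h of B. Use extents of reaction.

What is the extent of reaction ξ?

For B: n = n₀ − 1ξ → 113 = 287.2 − 1ξ, giving ξ = 174.2 lbmol/h.
Outlet amounts (n = n₀ + ν ξ):
  D: 430.8 − 1(174.2) = 256.6
  B: 287.2 − 1(174.2) = 113
  A: 0 + 1(174.2) = 174.2

ξ = 174 lbmol/h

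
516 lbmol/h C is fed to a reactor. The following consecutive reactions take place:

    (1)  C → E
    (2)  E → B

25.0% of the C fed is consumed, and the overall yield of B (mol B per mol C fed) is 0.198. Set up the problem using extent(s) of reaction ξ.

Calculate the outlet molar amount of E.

26.8 lbmol/h

Conversion of C: C consumed = 1ξ₁ = 0.25 × 516 → ξ₁ = 129 lbmol/h.
Yield of B: 1ξ₂ / 516 = 0.198 → ξ₂ = 102.2 lbmol/h.
Outlet amounts (n = n₀ + Σ ν·ξ):
  C: 516 − 1(129) = 387
  E: 0 + 1(129) − 1(102.2) = 26.83
  B: 0 + 1(102.2) = 102.2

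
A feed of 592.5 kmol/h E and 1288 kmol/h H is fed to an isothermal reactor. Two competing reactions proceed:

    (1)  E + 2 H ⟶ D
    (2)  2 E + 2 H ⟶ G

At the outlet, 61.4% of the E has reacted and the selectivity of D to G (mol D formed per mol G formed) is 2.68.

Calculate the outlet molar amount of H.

Conversion of E: E consumed = 0.614 × 592.5 = 363.8 kmol/h = 1ξ₁ + 2ξ₂.
Selectivity: 1ξ₁ / (1ξ₂) = 2.68 → ξ₁ = 2.68 ξ₂.
Substitute: (1·2.68 + 2) ξ₂ = 363.8 → ξ₂ = 77.73 kmol/h, ξ₁ = 208.3 kmol/h.
Outlet amounts (n = n₀ + Σ ν·ξ):
  E: 592.5 − 1(208.3) − 2(77.73) = 228.7
  H: 1288 − 2(208.3) − 2(77.73) = 715.9
  D: 0 + 1(208.3) = 208.3
  G: 0 + 1(77.73) = 77.73

716 kmol/h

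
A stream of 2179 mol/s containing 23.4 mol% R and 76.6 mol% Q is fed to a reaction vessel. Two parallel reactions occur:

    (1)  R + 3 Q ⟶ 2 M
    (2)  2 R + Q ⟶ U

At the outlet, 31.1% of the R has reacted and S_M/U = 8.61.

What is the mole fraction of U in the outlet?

0.0132

Conversion of R: R consumed = 0.311 × 509.9 = 158.6 mol/s = 1ξ₁ + 2ξ₂.
Selectivity: 2ξ₁ / (1ξ₂) = 8.61 → ξ₁ = 4.305 ξ₂.
Substitute: (1·4.305 + 2) ξ₂ = 158.6 → ξ₂ = 25.15 mol/s, ξ₁ = 108.3 mol/s.
Outlet amounts (n = n₀ + Σ ν·ξ):
  R: 509.9 − 1(108.3) − 2(25.15) = 351.3
  Q: 1669 − 3(108.3) − 1(25.15) = 1319
  M: 0 + 2(108.3) = 216.5
  U: 0 + 1(25.15) = 25.15
Total out = 1912 mol/s; y_U = 25.15 / 1912 = 0.01315.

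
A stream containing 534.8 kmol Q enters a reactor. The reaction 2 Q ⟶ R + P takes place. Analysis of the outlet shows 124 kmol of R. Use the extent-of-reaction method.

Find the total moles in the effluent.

For R: n = n₀ + 1ξ → 124 = 0 + 1ξ, giving ξ = 124 kmol.
Outlet amounts (n = n₀ + ν ξ):
  Q: 534.8 − 2(124) = 286.8
  R: 0 + 1(124) = 124
  P: 0 + 1(124) = 124
Total out = 286.8 + 124 + 124 = 534.8 kmol.

535 kmol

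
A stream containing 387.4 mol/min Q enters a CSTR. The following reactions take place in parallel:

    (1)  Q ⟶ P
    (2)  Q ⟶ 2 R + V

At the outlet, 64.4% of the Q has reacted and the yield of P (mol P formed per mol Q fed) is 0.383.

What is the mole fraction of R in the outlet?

0.343

Yield of P: 1ξ₁ / 387.4 = 0.383 → ξ₁ = 148.4 mol/min.
Conversion of Q: 1ξ₁ + 1ξ₂ = 0.644 × 387.4 = 249.5 → ξ₂ = 101.1 mol/min.
Outlet amounts (n = n₀ + Σ ν·ξ):
  Q: 387.4 − 1(148.4) − 1(101.1) = 137.9
  P: 0 + 1(148.4) = 148.4
  R: 0 + 2(101.1) = 202.2
  V: 0 + 1(101.1) = 101.1
Total out = 589.6 mol/min; y_R = 202.2 / 589.6 = 0.343.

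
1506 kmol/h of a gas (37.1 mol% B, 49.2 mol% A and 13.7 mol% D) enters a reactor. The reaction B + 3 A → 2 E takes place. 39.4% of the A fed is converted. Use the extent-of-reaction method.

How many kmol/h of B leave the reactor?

461 kmol/h

A reacted = 0.394 × 741 = 291.9 kmol/h; ν_A = −3, so ξ = 291.9/3 = 97.31 kmol/h.
Outlet amounts (n = n₀ + ν ξ):
  B: 558.7 − 1(97.31) = 461.4
  A: 741 − 3(97.31) = 449
  E: 0 + 2(97.31) = 194.6
  D: 206.3 (inert)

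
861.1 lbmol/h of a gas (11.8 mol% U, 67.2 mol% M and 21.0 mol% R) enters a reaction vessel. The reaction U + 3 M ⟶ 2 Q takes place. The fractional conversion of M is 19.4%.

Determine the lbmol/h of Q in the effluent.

M reacted = 0.194 × 578.7 = 112.3 lbmol/h; ν_M = −3, so ξ = 112.3/3 = 37.42 lbmol/h.
Outlet amounts (n = n₀ + ν ξ):
  U: 101.6 − 1(37.42) = 64.19
  M: 578.7 − 3(37.42) = 466.4
  Q: 0 + 2(37.42) = 74.84
  R: 180.8 (inert)

74.8 lbmol/h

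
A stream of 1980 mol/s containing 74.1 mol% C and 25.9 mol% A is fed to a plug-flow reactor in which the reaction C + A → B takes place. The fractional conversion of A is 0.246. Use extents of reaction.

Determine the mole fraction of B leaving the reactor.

A reacted = 0.246 × 512.8 = 126.2 mol/s; ν_A = −1, so ξ = 126.2/1 = 126.2 mol/s.
Outlet amounts (n = n₀ + ν ξ):
  C: 1467 − 1(126.2) = 1341
  A: 512.8 − 1(126.2) = 386.7
  B: 0 + 1(126.2) = 126.2
Total out = 1854 mol/s; y_B = 126.2 / 1854 = 0.06805.

0.068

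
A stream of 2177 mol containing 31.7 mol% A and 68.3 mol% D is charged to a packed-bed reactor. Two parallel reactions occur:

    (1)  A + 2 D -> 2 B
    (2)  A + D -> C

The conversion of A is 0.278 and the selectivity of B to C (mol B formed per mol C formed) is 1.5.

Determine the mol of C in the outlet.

Conversion of A: A consumed = 0.278 × 690.1 = 191.9 mol = 1ξ₁ + 1ξ₂.
Selectivity: 2ξ₁ / (1ξ₂) = 1.5 → ξ₁ = 0.75 ξ₂.
Substitute: (1·0.75 + 1) ξ₂ = 191.9 → ξ₂ = 109.6 mol, ξ₁ = 82.22 mol.
Outlet amounts (n = n₀ + Σ ν·ξ):
  A: 690.1 − 1(82.22) − 1(109.6) = 498.3
  D: 1487 − 2(82.22) − 1(109.6) = 1213
  B: 0 + 2(82.22) = 164.4
  C: 0 + 1(109.6) = 109.6

110 mol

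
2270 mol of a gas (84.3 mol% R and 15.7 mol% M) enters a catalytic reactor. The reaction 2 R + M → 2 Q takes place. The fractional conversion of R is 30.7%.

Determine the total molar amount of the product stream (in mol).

R reacted = 0.307 × 1914 = 587.5 mol; ν_R = −2, so ξ = 587.5/2 = 293.7 mol.
Outlet amounts (n = n₀ + ν ξ):
  R: 1914 − 2(293.7) = 1326
  M: 356.4 − 1(293.7) = 62.65
  Q: 0 + 2(293.7) = 587.5
Total out = 1326 + 62.65 + 587.5 = 1976 mol.

1980 mol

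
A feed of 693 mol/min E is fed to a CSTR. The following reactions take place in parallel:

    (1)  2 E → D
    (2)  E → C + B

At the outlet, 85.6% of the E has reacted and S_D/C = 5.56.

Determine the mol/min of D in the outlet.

272 mol/min

Conversion of E: E consumed = 0.856 × 693 = 593.2 mol/min = 2ξ₁ + 1ξ₂.
Selectivity: 1ξ₁ / (1ξ₂) = 5.56 → ξ₁ = 5.56 ξ₂.
Substitute: (2·5.56 + 1) ξ₂ = 593.2 → ξ₂ = 48.94 mol/min, ξ₁ = 272.1 mol/min.
Outlet amounts (n = n₀ + Σ ν·ξ):
  E: 693 − 2(272.1) − 1(48.94) = 99.79
  D: 0 + 1(272.1) = 272.1
  C: 0 + 1(48.94) = 48.94
  B: 0 + 1(48.94) = 48.94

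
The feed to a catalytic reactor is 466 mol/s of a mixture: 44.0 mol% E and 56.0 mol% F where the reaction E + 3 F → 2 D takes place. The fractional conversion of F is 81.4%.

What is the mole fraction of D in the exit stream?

0.437

F reacted = 0.814 × 261 = 212.4 mol/s; ν_F = −3, so ξ = 212.4/3 = 70.81 mol/s.
Outlet amounts (n = n₀ + ν ξ):
  E: 205 − 1(70.81) = 134.2
  F: 261 − 3(70.81) = 48.54
  D: 0 + 2(70.81) = 141.6
Total out = 324.4 mol/s; y_D = 141.6 / 324.4 = 0.4366.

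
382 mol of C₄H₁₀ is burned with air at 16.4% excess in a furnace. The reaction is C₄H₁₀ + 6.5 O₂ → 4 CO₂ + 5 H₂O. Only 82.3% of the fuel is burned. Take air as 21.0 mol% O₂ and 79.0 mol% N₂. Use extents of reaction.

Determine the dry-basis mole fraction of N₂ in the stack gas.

0.834

Stoichiometric O₂ = 6.5 × 382 = 2483 mol; O₂ fed = 2483 × 1.164 = 2890 mol.
N₂ fed = 2890 × 79/21 = 10870 mol.
Fuel reacted = 0.823 × 382 → ξ = 314.4 mol.
Outlet (n = n₀ + ν ξ):
  C₄H₁₀: 382 − 1(314.4) = 67.61
  O₂: 2890 − 6.5(314.4) = 846.7
  N₂: 10870 (inert)
  CO₂: 0 + 4(314.4) = 1258
  H₂O: 0 + 5(314.4) = 1572
Dry total = 13040 mol; y_N₂ (dry) = 10870 / 13040 = 0.8335.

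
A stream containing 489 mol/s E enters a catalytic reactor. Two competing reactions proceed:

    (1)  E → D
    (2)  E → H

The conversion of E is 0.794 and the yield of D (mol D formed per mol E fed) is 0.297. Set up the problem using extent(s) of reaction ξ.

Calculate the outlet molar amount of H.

Yield of D: 1ξ₁ / 489 = 0.297 → ξ₁ = 145.2 mol/s.
Conversion of E: 1ξ₁ + 1ξ₂ = 0.794 × 489 = 388.3 → ξ₂ = 243 mol/s.
Outlet amounts (n = n₀ + Σ ν·ξ):
  E: 489 − 1(145.2) − 1(243) = 100.7
  D: 0 + 1(145.2) = 145.2
  H: 0 + 1(243) = 243

243 mol/s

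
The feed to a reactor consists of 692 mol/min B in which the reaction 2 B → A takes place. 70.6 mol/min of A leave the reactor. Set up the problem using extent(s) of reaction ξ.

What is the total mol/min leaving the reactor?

For A: n = n₀ + 1ξ → 70.6 = 0 + 1ξ, giving ξ = 70.6 mol/min.
Outlet amounts (n = n₀ + ν ξ):
  B: 692 − 2(70.6) = 550.8
  A: 0 + 1(70.6) = 70.6
Total out = 550.8 + 70.6 = 621.4 mol/min.

621 mol/min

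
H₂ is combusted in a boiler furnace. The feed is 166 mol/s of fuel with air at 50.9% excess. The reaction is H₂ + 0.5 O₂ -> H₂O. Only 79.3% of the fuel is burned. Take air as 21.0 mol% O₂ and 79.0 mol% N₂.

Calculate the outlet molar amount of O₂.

Stoichiometric O₂ = 0.5 × 166 = 83 mol/s; O₂ fed = 83 × 1.509 = 125.2 mol/s.
N₂ fed = 125.2 × 79/21 = 471.2 mol/s.
Fuel reacted = 0.793 × 166 → ξ = 131.6 mol/s.
Outlet (n = n₀ + ν ξ):
  H₂: 166 − 1(131.6) = 34.36
  O₂: 125.2 − 0.5(131.6) = 59.43
  N₂: 471.2 (inert)
  H₂O: 0 + 1(131.6) = 131.6

59.4 mol/s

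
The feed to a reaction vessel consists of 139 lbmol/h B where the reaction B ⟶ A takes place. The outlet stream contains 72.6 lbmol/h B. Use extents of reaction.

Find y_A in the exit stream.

0.478

For B: n = n₀ − 1ξ → 72.6 = 139 − 1ξ, giving ξ = 66.4 lbmol/h.
Outlet amounts (n = n₀ + ν ξ):
  B: 139 − 1(66.4) = 72.6
  A: 0 + 1(66.4) = 66.4
Total out = 139 lbmol/h; y_A = 66.4 / 139 = 0.4777.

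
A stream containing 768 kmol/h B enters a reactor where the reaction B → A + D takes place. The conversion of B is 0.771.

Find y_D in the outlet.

B reacted = 0.771 × 768 = 592.1 kmol/h; ν_B = −1, so ξ = 592.1/1 = 592.1 kmol/h.
Outlet amounts (n = n₀ + ν ξ):
  B: 768 − 1(592.1) = 175.9
  A: 0 + 1(592.1) = 592.1
  D: 0 + 1(592.1) = 592.1
Total out = 1360 kmol/h; y_D = 592.1 / 1360 = 0.4353.

0.435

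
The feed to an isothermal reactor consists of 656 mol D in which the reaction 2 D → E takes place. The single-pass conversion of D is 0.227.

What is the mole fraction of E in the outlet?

D reacted = 0.227 × 656 = 148.9 mol; ν_D = −2, so ξ = 148.9/2 = 74.46 mol.
Outlet amounts (n = n₀ + ν ξ):
  D: 656 − 2(74.46) = 507.1
  E: 0 + 1(74.46) = 74.46
Total out = 581.5 mol; y_E = 74.46 / 581.5 = 0.128.

0.128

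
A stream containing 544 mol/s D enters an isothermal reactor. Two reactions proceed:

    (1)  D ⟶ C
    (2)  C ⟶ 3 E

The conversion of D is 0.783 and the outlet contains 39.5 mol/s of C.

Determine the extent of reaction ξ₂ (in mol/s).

Conversion of D: D consumed = 1ξ₁ = 0.783 × 544 → ξ₁ = 426 mol/s.
C balance: n_C = 0 + 1ξ₁ − 1ξ₂ = 39.5 → ξ₂ = (1·426 − 39.5)/1 = 386.5 mol/s.
Outlet amounts (n = n₀ + Σ ν·ξ):
  D: 544 − 1(426) = 118
  C: 0 + 1(426) − 1(386.5) = 39.5
  E: 0 + 3(386.5) = 1159

ξ₂ = 386 mol/s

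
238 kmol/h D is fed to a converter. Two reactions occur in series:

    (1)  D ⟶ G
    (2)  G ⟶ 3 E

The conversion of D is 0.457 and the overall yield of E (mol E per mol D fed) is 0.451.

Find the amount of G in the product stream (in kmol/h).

Conversion of D: D consumed = 1ξ₁ = 0.457 × 238 → ξ₁ = 108.8 kmol/h.
Yield of E: 3ξ₂ / 238 = 0.451 → ξ₂ = 35.78 kmol/h.
Outlet amounts (n = n₀ + Σ ν·ξ):
  D: 238 − 1(108.8) = 129.2
  G: 0 + 1(108.8) − 1(35.78) = 72.99
  E: 0 + 3(35.78) = 107.3

73 kmol/h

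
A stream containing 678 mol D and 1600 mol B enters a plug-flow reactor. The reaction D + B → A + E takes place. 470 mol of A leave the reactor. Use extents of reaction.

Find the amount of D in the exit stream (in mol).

208 mol

For A: n = n₀ + 1ξ → 470 = 0 + 1ξ, giving ξ = 470 mol.
Outlet amounts (n = n₀ + ν ξ):
  D: 678 − 1(470) = 208
  B: 1600 − 1(470) = 1130
  A: 0 + 1(470) = 470
  E: 0 + 1(470) = 470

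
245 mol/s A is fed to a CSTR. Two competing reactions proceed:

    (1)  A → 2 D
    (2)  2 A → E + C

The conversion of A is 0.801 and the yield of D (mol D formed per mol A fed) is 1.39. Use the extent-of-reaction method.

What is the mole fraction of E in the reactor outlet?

0.0313

Yield of D: 2ξ₁ / 245 = 1.39 → ξ₁ = 170.3 mol/s.
Conversion of A: 1ξ₁ + 2ξ₂ = 0.801 × 245 = 196.2 → ξ₂ = 12.99 mol/s.
Outlet amounts (n = n₀ + Σ ν·ξ):
  A: 245 − 1(170.3) − 2(12.99) = 48.75
  D: 0 + 2(170.3) = 340.5
  E: 0 + 1(12.99) = 12.99
  C: 0 + 1(12.99) = 12.99
Total out = 415.3 mol/s; y_E = 12.99 / 415.3 = 0.03127.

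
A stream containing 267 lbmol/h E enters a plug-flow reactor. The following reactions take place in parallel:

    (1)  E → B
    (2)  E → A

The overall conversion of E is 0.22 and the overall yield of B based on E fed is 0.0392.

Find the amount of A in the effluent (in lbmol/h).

48.3 lbmol/h

Yield of B: 1ξ₁ / 267 = 0.0392 → ξ₁ = 10.47 lbmol/h.
Conversion of E: 1ξ₁ + 1ξ₂ = 0.22 × 267 = 58.74 → ξ₂ = 48.27 lbmol/h.
Outlet amounts (n = n₀ + Σ ν·ξ):
  E: 267 − 1(10.47) − 1(48.27) = 208.3
  B: 0 + 1(10.47) = 10.47
  A: 0 + 1(48.27) = 48.27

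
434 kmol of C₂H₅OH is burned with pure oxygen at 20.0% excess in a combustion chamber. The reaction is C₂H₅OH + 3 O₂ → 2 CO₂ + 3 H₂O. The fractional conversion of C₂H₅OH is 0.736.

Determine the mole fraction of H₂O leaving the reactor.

0.414

Stoichiometric O₂ = 3 × 434 = 1302 kmol; O₂ fed = 1302 × 1.200 = 1562 kmol.
Fuel reacted = 0.736 × 434 → ξ = 319.4 kmol.
Outlet (n = n₀ + ν ξ):
  C₂H₅OH: 434 − 1(319.4) = 114.6
  O₂: 1562 − 3(319.4) = 604.1
  CO₂: 0 + 2(319.4) = 638.8
  H₂O: 0 + 3(319.4) = 958.3
Total out = 2316 kmol; y_H₂O = 958.3 / 2316 = 0.4138.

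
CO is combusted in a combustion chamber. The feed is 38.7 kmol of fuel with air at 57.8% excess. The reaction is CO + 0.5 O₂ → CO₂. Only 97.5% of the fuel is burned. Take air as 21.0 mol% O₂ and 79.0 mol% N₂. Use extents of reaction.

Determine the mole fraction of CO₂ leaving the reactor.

Stoichiometric O₂ = 0.5 × 38.7 = 19.35 kmol; O₂ fed = 19.35 × 1.578 = 30.53 kmol.
N₂ fed = 30.53 × 79/21 = 114.9 kmol.
Fuel reacted = 0.975 × 38.7 → ξ = 37.73 kmol.
Outlet (n = n₀ + ν ξ):
  CO: 38.7 − 1(37.73) = 0.9675
  O₂: 30.53 − 0.5(37.73) = 11.67
  N₂: 114.9 (inert)
  CO₂: 0 + 1(37.73) = 37.73
Total out = 165.2 kmol; y_CO₂ = 37.73 / 165.2 = 0.2284.

0.228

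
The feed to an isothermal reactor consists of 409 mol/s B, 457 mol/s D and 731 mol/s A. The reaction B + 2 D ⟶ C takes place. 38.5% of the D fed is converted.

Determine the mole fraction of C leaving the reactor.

D reacted = 0.385 × 457 = 175.9 mol/s; ν_D = −2, so ξ = 175.9/2 = 87.97 mol/s.
Outlet amounts (n = n₀ + ν ξ):
  B: 409 − 1(87.97) = 321
  D: 457 − 2(87.97) = 281.1
  C: 0 + 1(87.97) = 87.97
  A: 731 (inert)
Total out = 1421 mol/s; y_C = 87.97 / 1421 = 0.06191.

0.0619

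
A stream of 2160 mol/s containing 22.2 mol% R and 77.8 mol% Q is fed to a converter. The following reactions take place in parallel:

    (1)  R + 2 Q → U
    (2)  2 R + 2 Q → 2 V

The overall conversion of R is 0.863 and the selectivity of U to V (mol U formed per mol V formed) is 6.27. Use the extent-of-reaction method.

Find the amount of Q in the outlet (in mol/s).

910 mol/s

Conversion of R: R consumed = 0.863 × 479.5 = 413.8 mol/s = 1ξ₁ + 2ξ₂.
Selectivity: 1ξ₁ / (2ξ₂) = 6.27 → ξ₁ = 12.54 ξ₂.
Substitute: (1·12.54 + 2) ξ₂ = 413.8 → ξ₂ = 28.46 mol/s, ξ₁ = 356.9 mol/s.
Outlet amounts (n = n₀ + Σ ν·ξ):
  R: 479.5 − 1(356.9) − 2(28.46) = 65.69
  Q: 1680 − 2(356.9) − 2(28.46) = 909.8
  U: 0 + 1(356.9) = 356.9
  V: 0 + 2(28.46) = 56.92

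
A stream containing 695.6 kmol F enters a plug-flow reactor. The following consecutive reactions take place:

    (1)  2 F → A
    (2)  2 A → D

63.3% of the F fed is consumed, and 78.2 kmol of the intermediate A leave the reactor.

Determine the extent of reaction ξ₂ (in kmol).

Conversion of F: F consumed = 2ξ₁ = 0.633 × 695.6 → ξ₁ = 220.2 kmol.
A balance: n_A = 0 + 1ξ₁ − 2ξ₂ = 78.2 → ξ₂ = (1·220.2 − 78.2)/2 = 70.98 kmol.
Outlet amounts (n = n₀ + Σ ν·ξ):
  F: 695.6 − 2(220.2) = 255.3
  A: 0 + 1(220.2) − 2(70.98) = 78.2
  D: 0 + 1(70.98) = 70.98

ξ₂ = 71 kmol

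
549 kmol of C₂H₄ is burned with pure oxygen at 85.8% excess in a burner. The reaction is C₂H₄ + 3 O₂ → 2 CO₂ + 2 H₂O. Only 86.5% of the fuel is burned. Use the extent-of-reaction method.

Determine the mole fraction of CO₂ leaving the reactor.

Stoichiometric O₂ = 3 × 549 = 1647 kmol; O₂ fed = 1647 × 1.858 = 3060 kmol.
Fuel reacted = 0.865 × 549 → ξ = 474.9 kmol.
Outlet (n = n₀ + ν ξ):
  C₂H₄: 549 − 1(474.9) = 74.12
  O₂: 3060 − 3(474.9) = 1635
  CO₂: 0 + 2(474.9) = 949.8
  H₂O: 0 + 2(474.9) = 949.8
Total out = 3609 kmol; y_CO₂ = 949.8 / 3609 = 0.2632.

0.263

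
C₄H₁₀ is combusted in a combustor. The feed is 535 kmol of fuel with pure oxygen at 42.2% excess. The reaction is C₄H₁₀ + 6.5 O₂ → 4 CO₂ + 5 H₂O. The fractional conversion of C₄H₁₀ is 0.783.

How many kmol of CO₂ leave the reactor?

Stoichiometric O₂ = 6.5 × 535 = 3478 kmol; O₂ fed = 3478 × 1.422 = 4945 kmol.
Fuel reacted = 0.783 × 535 → ξ = 418.9 kmol.
Outlet (n = n₀ + ν ξ):
  C₄H₁₀: 535 − 1(418.9) = 116.1
  O₂: 4945 − 6.5(418.9) = 2222
  CO₂: 0 + 4(418.9) = 1676
  H₂O: 0 + 5(418.9) = 2095

1680 kmol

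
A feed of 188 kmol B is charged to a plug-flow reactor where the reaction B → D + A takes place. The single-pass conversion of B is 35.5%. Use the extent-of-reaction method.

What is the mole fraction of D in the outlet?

B reacted = 0.355 × 188 = 66.74 kmol; ν_B = −1, so ξ = 66.74/1 = 66.74 kmol.
Outlet amounts (n = n₀ + ν ξ):
  B: 188 − 1(66.74) = 121.3
  D: 0 + 1(66.74) = 66.74
  A: 0 + 1(66.74) = 66.74
Total out = 254.7 kmol; y_D = 66.74 / 254.7 = 0.262.

0.262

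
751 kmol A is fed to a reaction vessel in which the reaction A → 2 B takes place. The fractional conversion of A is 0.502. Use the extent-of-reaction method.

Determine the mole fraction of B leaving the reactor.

A reacted = 0.502 × 751 = 377 kmol; ν_A = −1, so ξ = 377/1 = 377 kmol.
Outlet amounts (n = n₀ + ν ξ):
  A: 751 − 1(377) = 374
  B: 0 + 2(377) = 754
Total out = 1128 kmol; y_B = 754 / 1128 = 0.6684.

0.668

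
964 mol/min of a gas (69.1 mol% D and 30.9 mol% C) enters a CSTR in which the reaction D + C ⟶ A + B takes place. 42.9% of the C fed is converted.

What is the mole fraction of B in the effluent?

C reacted = 0.429 × 297.9 = 127.8 mol/min; ν_C = −1, so ξ = 127.8/1 = 127.8 mol/min.
Outlet amounts (n = n₀ + ν ξ):
  D: 666.1 − 1(127.8) = 538.3
  C: 297.9 − 1(127.8) = 170.1
  A: 0 + 1(127.8) = 127.8
  B: 0 + 1(127.8) = 127.8
Total out = 964 mol/min; y_B = 127.8 / 964 = 0.1326.

0.133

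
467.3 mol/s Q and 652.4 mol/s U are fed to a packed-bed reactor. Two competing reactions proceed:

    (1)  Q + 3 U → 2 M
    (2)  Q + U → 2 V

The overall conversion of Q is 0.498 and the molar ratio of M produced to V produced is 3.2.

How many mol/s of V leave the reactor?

Conversion of Q: Q consumed = 0.498 × 467.3 = 232.7 mol/s = 1ξ₁ + 1ξ₂.
Selectivity: 2ξ₁ / (2ξ₂) = 3.2 → ξ₁ = 3.2 ξ₂.
Substitute: (1·3.2 + 1) ξ₂ = 232.7 → ξ₂ = 55.41 mol/s, ξ₁ = 177.3 mol/s.
Outlet amounts (n = n₀ + Σ ν·ξ):
  Q: 467.3 − 1(177.3) − 1(55.41) = 234.6
  U: 652.4 − 3(177.3) − 1(55.41) = 65.07
  M: 0 + 2(177.3) = 354.6
  V: 0 + 2(55.41) = 110.8

111 mol/s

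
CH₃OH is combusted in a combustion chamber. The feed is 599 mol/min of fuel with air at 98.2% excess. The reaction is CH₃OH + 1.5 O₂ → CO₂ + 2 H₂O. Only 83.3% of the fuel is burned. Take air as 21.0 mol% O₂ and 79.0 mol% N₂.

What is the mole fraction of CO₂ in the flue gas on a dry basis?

Stoichiometric O₂ = 1.5 × 599 = 898.5 mol/min; O₂ fed = 898.5 × 1.982 = 1781 mol/min.
N₂ fed = 1781 × 79/21 = 6699 mol/min.
Fuel reacted = 0.833 × 599 → ξ = 499 mol/min.
Outlet (n = n₀ + ν ξ):
  CH₃OH: 599 − 1(499) = 100
  O₂: 1781 − 1.5(499) = 1032
  N₂: 6699 (inert)
  CO₂: 0 + 1(499) = 499
  H₂O: 0 + 2(499) = 997.9
Dry total = 8331 mol/min; y_CO₂ (dry) = 499 / 8331 = 0.0599.

0.0599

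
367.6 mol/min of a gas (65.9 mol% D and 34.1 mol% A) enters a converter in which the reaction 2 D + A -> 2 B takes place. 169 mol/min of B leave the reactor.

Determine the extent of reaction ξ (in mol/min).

For B: n = n₀ + 2ξ → 169 = 0 + 2ξ, giving ξ = 84.5 mol/min.
Outlet amounts (n = n₀ + ν ξ):
  D: 242.2 − 2(84.5) = 73.25
  A: 125.4 − 1(84.5) = 40.85
  B: 0 + 2(84.5) = 169

ξ = 84.5 mol/min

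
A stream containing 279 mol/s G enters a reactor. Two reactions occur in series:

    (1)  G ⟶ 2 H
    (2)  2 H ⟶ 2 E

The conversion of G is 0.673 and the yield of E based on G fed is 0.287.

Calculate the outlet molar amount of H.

Conversion of G: G consumed = 1ξ₁ = 0.673 × 279 → ξ₁ = 187.8 mol/s.
Yield of E: 2ξ₂ / 279 = 0.287 → ξ₂ = 40.04 mol/s.
Outlet amounts (n = n₀ + Σ ν·ξ):
  G: 279 − 1(187.8) = 91.23
  H: 0 + 2(187.8) − 2(40.04) = 295.5
  E: 0 + 2(40.04) = 80.07

295 mol/s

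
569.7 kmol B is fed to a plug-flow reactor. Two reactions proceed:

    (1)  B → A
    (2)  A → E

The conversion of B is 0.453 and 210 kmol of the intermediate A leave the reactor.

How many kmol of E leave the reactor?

48.1 kmol

Conversion of B: B consumed = 1ξ₁ = 0.453 × 569.7 → ξ₁ = 258.1 kmol.
A balance: n_A = 0 + 1ξ₁ − 1ξ₂ = 210 → ξ₂ = (1·258.1 − 210)/1 = 48.07 kmol.
Outlet amounts (n = n₀ + Σ ν·ξ):
  B: 569.7 − 1(258.1) = 311.6
  A: 0 + 1(258.1) − 1(48.07) = 210
  E: 0 + 1(48.07) = 48.07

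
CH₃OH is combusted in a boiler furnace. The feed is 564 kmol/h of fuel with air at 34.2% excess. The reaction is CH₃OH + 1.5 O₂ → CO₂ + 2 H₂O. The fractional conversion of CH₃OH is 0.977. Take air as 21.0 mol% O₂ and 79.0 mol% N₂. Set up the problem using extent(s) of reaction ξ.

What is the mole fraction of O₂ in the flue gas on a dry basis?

Stoichiometric O₂ = 1.5 × 564 = 846 kmol/h; O₂ fed = 846 × 1.342 = 1135 kmol/h.
N₂ fed = 1135 × 79/21 = 4271 kmol/h.
Fuel reacted = 0.977 × 564 → ξ = 551 kmol/h.
Outlet (n = n₀ + ν ξ):
  CH₃OH: 564 − 1(551) = 12.97
  O₂: 1135 − 1.5(551) = 308.8
  N₂: 4271 (inert)
  CO₂: 0 + 1(551) = 551
  H₂O: 0 + 2(551) = 1102
Dry total = 5144 kmol/h; y_O₂ (dry) = 308.8 / 5144 = 0.06003.

0.06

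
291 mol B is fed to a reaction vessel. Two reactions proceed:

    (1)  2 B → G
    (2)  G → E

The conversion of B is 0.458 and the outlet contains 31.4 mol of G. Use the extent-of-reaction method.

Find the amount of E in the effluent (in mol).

35.2 mol

Conversion of B: B consumed = 2ξ₁ = 0.458 × 291 → ξ₁ = 66.64 mol.
G balance: n_G = 0 + 1ξ₁ − 1ξ₂ = 31.4 → ξ₂ = (1·66.64 − 31.4)/1 = 35.24 mol.
Outlet amounts (n = n₀ + Σ ν·ξ):
  B: 291 − 2(66.64) = 157.7
  G: 0 + 1(66.64) − 1(35.24) = 31.4
  E: 0 + 1(35.24) = 35.24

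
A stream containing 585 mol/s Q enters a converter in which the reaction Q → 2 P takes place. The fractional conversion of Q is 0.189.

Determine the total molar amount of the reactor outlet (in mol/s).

696 mol/s

Q reacted = 0.189 × 585 = 110.6 mol/s; ν_Q = −1, so ξ = 110.6/1 = 110.6 mol/s.
Outlet amounts (n = n₀ + ν ξ):
  Q: 585 − 1(110.6) = 474.4
  P: 0 + 2(110.6) = 221.1
Total out = 474.4 + 221.1 = 695.6 mol/s.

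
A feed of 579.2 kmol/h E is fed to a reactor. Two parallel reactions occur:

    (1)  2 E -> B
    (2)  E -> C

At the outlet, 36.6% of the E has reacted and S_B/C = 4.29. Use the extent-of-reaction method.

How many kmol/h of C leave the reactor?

22.1 kmol/h

Conversion of E: E consumed = 0.366 × 579.2 = 212 kmol/h = 2ξ₁ + 1ξ₂.
Selectivity: 1ξ₁ / (1ξ₂) = 4.29 → ξ₁ = 4.29 ξ₂.
Substitute: (2·4.29 + 1) ξ₂ = 212 → ξ₂ = 22.13 kmol/h, ξ₁ = 94.93 kmol/h.
Outlet amounts (n = n₀ + Σ ν·ξ):
  E: 579.2 − 2(94.93) − 1(22.13) = 367.2
  B: 0 + 1(94.93) = 94.93
  C: 0 + 1(22.13) = 22.13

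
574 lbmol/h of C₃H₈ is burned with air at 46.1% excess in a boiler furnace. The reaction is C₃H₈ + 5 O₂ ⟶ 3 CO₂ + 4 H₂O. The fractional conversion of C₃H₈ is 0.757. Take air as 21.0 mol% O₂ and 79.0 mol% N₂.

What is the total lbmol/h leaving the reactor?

Stoichiometric O₂ = 5 × 574 = 2870 lbmol/h; O₂ fed = 2870 × 1.461 = 4193 lbmol/h.
N₂ fed = 4193 × 79/21 = 15770 lbmol/h.
Fuel reacted = 0.757 × 574 → ξ = 434.5 lbmol/h.
Outlet (n = n₀ + ν ξ):
  C₃H₈: 574 − 1(434.5) = 139.5
  O₂: 4193 − 5(434.5) = 2020
  N₂: 15770 (inert)
  CO₂: 0 + 3(434.5) = 1304
  H₂O: 0 + 4(434.5) = 1738
Total out = 139.5 + 2020 + 15770 + 1304 + 1738 = 20980 lbmol/h.

21000 lbmol/h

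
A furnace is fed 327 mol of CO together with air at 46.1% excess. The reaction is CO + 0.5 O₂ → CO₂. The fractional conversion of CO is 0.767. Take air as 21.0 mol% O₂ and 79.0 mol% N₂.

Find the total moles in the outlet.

Stoichiometric O₂ = 0.5 × 327 = 163.5 mol; O₂ fed = 163.5 × 1.461 = 238.9 mol.
N₂ fed = 238.9 × 79/21 = 898.6 mol.
Fuel reacted = 0.767 × 327 → ξ = 250.8 mol.
Outlet (n = n₀ + ν ξ):
  CO: 327 − 1(250.8) = 76.19
  O₂: 238.9 − 0.5(250.8) = 113.5
  N₂: 898.6 (inert)
  CO₂: 0 + 1(250.8) = 250.8
Total out = 76.19 + 113.5 + 898.6 + 250.8 = 1339 mol.

1340 mol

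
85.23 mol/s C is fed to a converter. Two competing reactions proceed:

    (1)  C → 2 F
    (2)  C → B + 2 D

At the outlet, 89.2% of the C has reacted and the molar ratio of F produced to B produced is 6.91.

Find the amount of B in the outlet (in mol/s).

17.1 mol/s

Conversion of C: C consumed = 0.892 × 85.23 = 76.03 mol/s = 1ξ₁ + 1ξ₂.
Selectivity: 2ξ₁ / (1ξ₂) = 6.91 → ξ₁ = 3.455 ξ₂.
Substitute: (1·3.455 + 1) ξ₂ = 76.03 → ξ₂ = 17.07 mol/s, ξ₁ = 58.96 mol/s.
Outlet amounts (n = n₀ + Σ ν·ξ):
  C: 85.23 − 1(58.96) − 1(17.07) = 9.205
  F: 0 + 2(58.96) = 117.9
  B: 0 + 1(17.07) = 17.07
  D: 0 + 2(17.07) = 34.13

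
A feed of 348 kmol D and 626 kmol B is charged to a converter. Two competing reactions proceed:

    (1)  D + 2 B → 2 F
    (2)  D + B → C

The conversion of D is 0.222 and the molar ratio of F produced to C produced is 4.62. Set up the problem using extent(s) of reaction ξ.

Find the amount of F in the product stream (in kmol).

108 kmol

Conversion of D: D consumed = 0.222 × 348 = 77.26 kmol = 1ξ₁ + 1ξ₂.
Selectivity: 2ξ₁ / (1ξ₂) = 4.62 → ξ₁ = 2.31 ξ₂.
Substitute: (1·2.31 + 1) ξ₂ = 77.26 → ξ₂ = 23.34 kmol, ξ₁ = 53.92 kmol.
Outlet amounts (n = n₀ + Σ ν·ξ):
  D: 348 − 1(53.92) − 1(23.34) = 270.7
  B: 626 − 2(53.92) − 1(23.34) = 494.8
  F: 0 + 2(53.92) = 107.8
  C: 0 + 1(23.34) = 23.34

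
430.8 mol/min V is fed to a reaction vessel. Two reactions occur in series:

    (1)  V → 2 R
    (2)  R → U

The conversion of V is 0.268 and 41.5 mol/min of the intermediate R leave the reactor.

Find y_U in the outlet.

0.347

Conversion of V: V consumed = 1ξ₁ = 0.268 × 430.8 → ξ₁ = 115.5 mol/min.
R balance: n_R = 0 + 2ξ₁ − 1ξ₂ = 41.5 → ξ₂ = (2·115.5 − 41.5)/1 = 189.4 mol/min.
Outlet amounts (n = n₀ + Σ ν·ξ):
  V: 430.8 − 1(115.5) = 315.3
  R: 0 + 2(115.5) − 1(189.4) = 41.5
  U: 0 + 1(189.4) = 189.4
Total out = 546.3 mol/min; y_U = 189.4 / 546.3 = 0.3467.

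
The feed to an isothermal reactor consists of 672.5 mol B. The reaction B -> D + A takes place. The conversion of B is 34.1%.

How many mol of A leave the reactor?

B reacted = 0.341 × 672.5 = 229.3 mol; ν_B = −1, so ξ = 229.3/1 = 229.3 mol.
Outlet amounts (n = n₀ + ν ξ):
  B: 672.5 − 1(229.3) = 443.2
  D: 0 + 1(229.3) = 229.3
  A: 0 + 1(229.3) = 229.3

229 mol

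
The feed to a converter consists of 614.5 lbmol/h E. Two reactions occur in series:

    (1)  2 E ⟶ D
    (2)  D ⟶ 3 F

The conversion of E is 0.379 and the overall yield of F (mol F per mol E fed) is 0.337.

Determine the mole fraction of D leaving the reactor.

Conversion of E: E consumed = 2ξ₁ = 0.379 × 614.5 → ξ₁ = 116.4 lbmol/h.
Yield of F: 3ξ₂ / 614.5 = 0.337 → ξ₂ = 69.03 lbmol/h.
Outlet amounts (n = n₀ + Σ ν·ξ):
  E: 614.5 − 2(116.4) = 381.6
  D: 0 + 1(116.4) − 1(69.03) = 47.42
  F: 0 + 3(69.03) = 207.1
Total out = 636.1 lbmol/h; y_D = 47.42 / 636.1 = 0.07455.

0.0745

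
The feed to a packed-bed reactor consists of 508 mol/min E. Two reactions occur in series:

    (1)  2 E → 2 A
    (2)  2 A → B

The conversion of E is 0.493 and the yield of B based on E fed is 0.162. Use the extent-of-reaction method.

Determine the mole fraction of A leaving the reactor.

Conversion of E: E consumed = 2ξ₁ = 0.493 × 508 → ξ₁ = 125.2 mol/min.
Yield of B: 1ξ₂ / 508 = 0.162 → ξ₂ = 82.3 mol/min.
Outlet amounts (n = n₀ + Σ ν·ξ):
  E: 508 − 2(125.2) = 257.6
  A: 0 + 2(125.2) − 2(82.3) = 85.85
  B: 0 + 1(82.3) = 82.3
Total out = 425.7 mol/min; y_A = 85.85 / 425.7 = 0.2017.

0.202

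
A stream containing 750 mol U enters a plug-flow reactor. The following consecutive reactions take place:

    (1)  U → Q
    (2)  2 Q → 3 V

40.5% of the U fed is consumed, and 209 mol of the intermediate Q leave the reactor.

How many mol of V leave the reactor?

142 mol

Conversion of U: U consumed = 1ξ₁ = 0.405 × 750 → ξ₁ = 303.8 mol.
Q balance: n_Q = 0 + 1ξ₁ − 2ξ₂ = 209 → ξ₂ = (1·303.8 − 209)/2 = 47.38 mol.
Outlet amounts (n = n₀ + Σ ν·ξ):
  U: 750 − 1(303.8) = 446.2
  Q: 0 + 1(303.8) − 2(47.38) = 209
  V: 0 + 3(47.38) = 142.1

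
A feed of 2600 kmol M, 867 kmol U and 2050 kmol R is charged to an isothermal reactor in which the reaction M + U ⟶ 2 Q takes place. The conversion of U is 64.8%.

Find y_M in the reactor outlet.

U reacted = 0.648 × 867 = 561.8 kmol; ν_U = −1, so ξ = 561.8/1 = 561.8 kmol.
Outlet amounts (n = n₀ + ν ξ):
  M: 2600 − 1(561.8) = 2038
  U: 867 − 1(561.8) = 305.2
  Q: 0 + 2(561.8) = 1124
  R: 2050 (inert)
Total out = 5517 kmol; y_M = 2038 / 5517 = 0.3694.

0.369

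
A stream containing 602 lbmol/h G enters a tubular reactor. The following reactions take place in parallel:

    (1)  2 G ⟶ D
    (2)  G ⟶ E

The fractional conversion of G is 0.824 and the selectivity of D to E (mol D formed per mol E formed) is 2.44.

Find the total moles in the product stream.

Conversion of G: G consumed = 0.824 × 602 = 496 lbmol/h = 2ξ₁ + 1ξ₂.
Selectivity: 1ξ₁ / (1ξ₂) = 2.44 → ξ₁ = 2.44 ξ₂.
Substitute: (2·2.44 + 1) ξ₂ = 496 → ξ₂ = 84.36 lbmol/h, ξ₁ = 205.8 lbmol/h.
Outlet amounts (n = n₀ + Σ ν·ξ):
  G: 602 − 2(205.8) − 1(84.36) = 106
  D: 0 + 1(205.8) = 205.8
  E: 0 + 1(84.36) = 84.36
Total out = 106 + 205.8 + 84.36 = 396.2 lbmol/h.

396 lbmol/h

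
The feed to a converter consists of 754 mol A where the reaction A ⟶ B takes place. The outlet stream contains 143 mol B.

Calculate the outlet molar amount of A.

611 mol

For B: n = n₀ + 1ξ → 143 = 0 + 1ξ, giving ξ = 143 mol.
Outlet amounts (n = n₀ + ν ξ):
  A: 754 − 1(143) = 611
  B: 0 + 1(143) = 143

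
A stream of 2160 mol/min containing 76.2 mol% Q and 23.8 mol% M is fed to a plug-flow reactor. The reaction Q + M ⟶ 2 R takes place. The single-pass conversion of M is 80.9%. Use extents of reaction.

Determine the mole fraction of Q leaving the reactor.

M reacted = 0.809 × 514.1 = 415.9 mol/min; ν_M = −1, so ξ = 415.9/1 = 415.9 mol/min.
Outlet amounts (n = n₀ + ν ξ):
  Q: 1646 − 1(415.9) = 1230
  M: 514.1 − 1(415.9) = 98.19
  R: 0 + 2(415.9) = 831.8
Total out = 2160 mol/min; y_Q = 1230 / 2160 = 0.5695.

0.569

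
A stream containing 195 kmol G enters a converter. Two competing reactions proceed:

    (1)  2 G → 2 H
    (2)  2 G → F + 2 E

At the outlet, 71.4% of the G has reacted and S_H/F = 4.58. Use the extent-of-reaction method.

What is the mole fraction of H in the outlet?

0.448

Conversion of G: G consumed = 0.714 × 195 = 139.2 kmol = 2ξ₁ + 2ξ₂.
Selectivity: 2ξ₁ / (1ξ₂) = 4.58 → ξ₁ = 2.29 ξ₂.
Substitute: (2·2.29 + 2) ξ₂ = 139.2 → ξ₂ = 21.16 kmol, ξ₁ = 48.46 kmol.
Outlet amounts (n = n₀ + Σ ν·ξ):
  G: 195 − 2(48.46) − 2(21.16) = 55.77
  H: 0 + 2(48.46) = 96.91
  F: 0 + 1(21.16) = 21.16
  E: 0 + 2(21.16) = 42.32
Total out = 216.2 kmol; y_H = 96.91 / 216.2 = 0.4483.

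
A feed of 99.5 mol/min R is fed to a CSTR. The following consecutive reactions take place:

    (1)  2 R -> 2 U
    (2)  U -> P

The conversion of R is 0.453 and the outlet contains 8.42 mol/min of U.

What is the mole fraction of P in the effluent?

0.368

Conversion of R: R consumed = 2ξ₁ = 0.453 × 99.5 → ξ₁ = 22.54 mol/min.
U balance: n_U = 0 + 2ξ₁ − 1ξ₂ = 8.42 → ξ₂ = (2·22.54 − 8.42)/1 = 36.65 mol/min.
Outlet amounts (n = n₀ + Σ ν·ξ):
  R: 99.5 − 2(22.54) = 54.43
  U: 0 + 2(22.54) − 1(36.65) = 8.42
  P: 0 + 1(36.65) = 36.65
Total out = 99.5 mol/min; y_P = 36.65 / 99.5 = 0.3684.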